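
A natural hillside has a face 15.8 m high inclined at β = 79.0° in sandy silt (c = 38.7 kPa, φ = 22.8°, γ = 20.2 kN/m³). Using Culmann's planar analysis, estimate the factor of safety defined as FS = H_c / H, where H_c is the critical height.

FS = 0.99

H_c = (4c/γ) · sinβ cosφ / [1 − cos(β − φ)]
    = (4·38.7/20.2) · sin79.0°·cos22.8° / [1 − cos56.2°]
    = 7.663 · 0.9049 / 0.4437 = 15.63 m
FS = H_c / H = 15.63 / 15.8 = 0.989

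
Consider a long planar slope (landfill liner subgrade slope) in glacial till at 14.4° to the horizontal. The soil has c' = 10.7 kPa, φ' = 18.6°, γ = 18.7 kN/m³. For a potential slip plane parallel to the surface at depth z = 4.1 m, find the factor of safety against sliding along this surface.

FS = 1.89

For an infinite slope with a slip plane parallel to the surface (no pore pressure): FS = [c' + γz cos²β tanφ'] / [γz sinβ cosβ].
γz = 18.7·4.1 = 76.67 kN/m²
Numerator = 10.7 + 76.67·cos²14.4°·tan18.6° = 10.7 + 76.67·0.9382·0.3365 = 34.907 kPa
Denominator = 76.67·sin14.4°·cos14.4° = 76.67·0.2487·0.9686 = 18.468 kPa
FS = 34.907 / 18.468 = 1.890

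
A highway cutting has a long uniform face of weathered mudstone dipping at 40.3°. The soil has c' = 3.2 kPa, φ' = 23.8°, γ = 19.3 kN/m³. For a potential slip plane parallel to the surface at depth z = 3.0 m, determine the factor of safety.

For an infinite slope with a slip plane parallel to the surface (no pore pressure): FS = [c' + γz cos²β tanφ'] / [γz sinβ cosβ].
γz = 19.3·3.0 = 57.90 kN/m²
Numerator = 3.2 + 57.90·cos²40.3°·tan23.8° = 3.2 + 57.90·0.5817·0.4411 = 18.054 kPa
Denominator = 57.90·sin40.3°·cos40.3° = 57.90·0.6468·0.7627 = 28.561 kPa
FS = 18.054 / 28.561 = 0.632

FS = 0.63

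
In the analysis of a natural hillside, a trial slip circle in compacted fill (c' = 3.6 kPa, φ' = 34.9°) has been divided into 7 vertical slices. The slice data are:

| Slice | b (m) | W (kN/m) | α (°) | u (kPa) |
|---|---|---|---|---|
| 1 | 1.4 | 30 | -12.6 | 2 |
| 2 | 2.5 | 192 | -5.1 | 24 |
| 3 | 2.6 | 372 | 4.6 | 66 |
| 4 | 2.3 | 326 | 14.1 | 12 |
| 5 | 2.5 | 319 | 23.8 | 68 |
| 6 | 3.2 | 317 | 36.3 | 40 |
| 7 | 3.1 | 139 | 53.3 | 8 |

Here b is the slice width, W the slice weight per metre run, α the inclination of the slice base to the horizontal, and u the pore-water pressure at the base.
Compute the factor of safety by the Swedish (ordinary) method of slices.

FS = 1.35

Ordinary method of slices: FS = Σ[c'·Δl_i + (W_i cosα_i − u_i·Δl_i)·tanφ'] / Σ W_i sinα_i, with Δl_i = b_i / cosα_i.
Slice 1: Δl = 1.4/cos(-12.6°) = 1.435 m; N'_1 = 30·cos(-12.6°) − 2·1.435 = 26.4; c'Δl = 5.16; W sinα = -6.5
Slice 2: Δl = 2.5/cos(-5.1°) = 2.510 m; N'_2 = 192·cos(-5.1°) − 24·2.510 = 131.0; c'Δl = 9.04; W sinα = -17.1
Slice 3: Δl = 2.6/cos4.6° = 2.608 m; N'_3 = 372·cos4.6° − 66·2.608 = 198.6; c'Δl = 9.39; W sinα = 29.8
Slice 4: Δl = 2.3/cos14.1° = 2.371 m; N'_4 = 326·cos14.1° − 12·2.371 = 287.7; c'Δl = 8.54; W sinα = 79.4
Slice 5: Δl = 2.5/cos23.8° = 2.732 m; N'_5 = 319·cos23.8° − 68·2.732 = 106.1; c'Δl = 9.84; W sinα = 128.7
Slice 6: Δl = 3.2/cos36.3° = 3.971 m; N'_6 = 317·cos36.3° − 40·3.971 = 96.7; c'Δl = 14.29; W sinα = 187.7
Slice 7: Δl = 3.1/cos53.3° = 5.187 m; N'_7 = 139·cos53.3° − 8·5.187 = 41.6; c'Δl = 18.67; W sinα = 111.4
Σc'Δl = 74.9 kN/m; ΣN' = 888.1 kN/m; ΣW sinα = 513.5 kN/m
Resisting = 74.9 + 888.1·tan34.9° = 74.9 + 619.5 = 694.5 kN/m
FS = 694.5 / 513.5 = 1.352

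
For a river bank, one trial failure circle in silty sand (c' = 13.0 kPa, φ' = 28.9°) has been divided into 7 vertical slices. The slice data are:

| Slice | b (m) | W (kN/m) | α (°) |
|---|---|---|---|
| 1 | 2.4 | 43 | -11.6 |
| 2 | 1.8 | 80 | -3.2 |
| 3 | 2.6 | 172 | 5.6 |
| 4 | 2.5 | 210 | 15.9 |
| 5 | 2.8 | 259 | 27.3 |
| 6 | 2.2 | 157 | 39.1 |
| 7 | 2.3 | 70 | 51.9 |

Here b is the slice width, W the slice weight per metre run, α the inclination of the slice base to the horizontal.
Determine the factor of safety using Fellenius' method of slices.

Ordinary method of slices: FS = Σ[c'·Δl_i + (W_i cosα_i)·tanφ'] / Σ W_i sinα_i, with Δl_i = b_i / cosα_i.
Slice 1: Δl = 2.4/cos(-11.6°) = 2.450 m; N'_1 = 43·cos(-11.6°) = 42.1; c'Δl = 31.85; W sinα = -8.6
Slice 2: Δl = 1.8/cos(-3.2°) = 1.803 m; N'_2 = 80·cos(-3.2°) = 79.9; c'Δl = 23.44; W sinα = -4.5
Slice 3: Δl = 2.6/cos5.6° = 2.612 m; N'_3 = 172·cos5.6° = 171.2; c'Δl = 33.96; W sinα = 16.8
Slice 4: Δl = 2.5/cos15.9° = 2.599 m; N'_4 = 210·cos15.9° = 202.0; c'Δl = 33.79; W sinα = 57.5
Slice 5: Δl = 2.8/cos27.3° = 3.151 m; N'_5 = 259·cos27.3° = 230.2; c'Δl = 40.96; W sinα = 118.8
Slice 6: Δl = 2.2/cos39.1° = 2.835 m; N'_6 = 157·cos39.1° = 121.8; c'Δl = 36.85; W sinα = 99.0
Slice 7: Δl = 2.3/cos51.9° = 3.727 m; N'_7 = 70·cos51.9° = 43.2; c'Δl = 48.46; W sinα = 55.1
Σc'Δl = 249.3 kN/m; ΣN' = 890.3 kN/m; ΣW sinα = 334.1 kN/m
Resisting = 249.3 + 890.3·tan28.9° = 249.3 + 491.5 = 740.8 kN/m
FS = 740.8 / 334.1 = 2.217

FS = 2.22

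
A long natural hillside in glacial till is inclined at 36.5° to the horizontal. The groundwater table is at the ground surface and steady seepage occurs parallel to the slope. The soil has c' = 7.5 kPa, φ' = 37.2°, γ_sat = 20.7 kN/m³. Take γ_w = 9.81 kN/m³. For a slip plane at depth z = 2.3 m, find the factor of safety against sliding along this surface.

With seepage parallel to the slope and the water table at the surface, the effective normal stress on the slip plane uses the buoyant unit weight γ' = γ_sat − γ_w while the driving shear stress uses γ_sat:
FS = [c' + γ' z cos²β tanφ'] / [γ_sat z sinβ cosβ]
γ' = 20.7 − 9.81 = 10.89 kN/m³
Numerator = 7.5 + 10.89·2.3·cos²36.5°·tan37.2° = 7.5 + 10.89·2.3·0.6462·0.7590 = 19.785 kPa
Denominator = 20.7·2.3·sin36.5°·cos36.5° = 20.7·2.3·0.5948·0.8039 = 22.765 kPa
FS = 19.785 / 22.765 = 0.869

FS = 0.87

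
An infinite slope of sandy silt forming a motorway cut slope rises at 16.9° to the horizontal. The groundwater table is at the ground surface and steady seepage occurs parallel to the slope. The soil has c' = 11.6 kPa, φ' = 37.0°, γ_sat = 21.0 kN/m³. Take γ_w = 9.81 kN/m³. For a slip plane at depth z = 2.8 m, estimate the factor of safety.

FS = 2.03

With seepage parallel to the slope and the water table at the surface, the effective normal stress on the slip plane uses the buoyant unit weight γ' = γ_sat − γ_w while the driving shear stress uses γ_sat:
FS = [c' + γ' z cos²β tanφ'] / [γ_sat z sinβ cosβ]
γ' = 21.0 − 9.81 = 11.19 kN/m³
Numerator = 11.6 + 11.19·2.8·cos²16.9°·tan37.0° = 11.6 + 11.19·2.8·0.9155·0.7536 = 33.215 kPa
Denominator = 21.0·2.8·sin16.9°·cos16.9° = 21.0·2.8·0.2907·0.9568 = 16.355 kPa
FS = 33.215 / 16.355 = 2.031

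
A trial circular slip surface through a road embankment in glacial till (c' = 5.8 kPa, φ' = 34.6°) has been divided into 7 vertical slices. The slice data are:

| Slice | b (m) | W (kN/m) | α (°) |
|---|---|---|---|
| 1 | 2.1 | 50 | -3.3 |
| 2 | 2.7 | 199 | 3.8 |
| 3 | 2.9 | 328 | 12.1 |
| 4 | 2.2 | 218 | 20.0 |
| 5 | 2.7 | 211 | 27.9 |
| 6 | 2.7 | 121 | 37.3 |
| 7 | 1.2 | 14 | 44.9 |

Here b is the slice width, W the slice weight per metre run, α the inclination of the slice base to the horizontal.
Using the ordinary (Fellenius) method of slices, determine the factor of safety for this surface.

FS = 2.51

Ordinary method of slices: FS = Σ[c'·Δl_i + (W_i cosα_i)·tanφ'] / Σ W_i sinα_i, with Δl_i = b_i / cosα_i.
Slice 1: Δl = 2.1/cos(-3.3°) = 2.103 m; N'_1 = 50·cos(-3.3°) = 49.9; c'Δl = 12.20; W sinα = -2.9
Slice 2: Δl = 2.7/cos3.8° = 2.706 m; N'_2 = 199·cos3.8° = 198.6; c'Δl = 15.69; W sinα = 13.2
Slice 3: Δl = 2.9/cos12.1° = 2.966 m; N'_3 = 328·cos12.1° = 320.7; c'Δl = 17.20; W sinα = 68.8
Slice 4: Δl = 2.2/cos20.0° = 2.341 m; N'_4 = 218·cos20.0° = 204.9; c'Δl = 13.58; W sinα = 74.6
Slice 5: Δl = 2.7/cos27.9° = 3.055 m; N'_5 = 211·cos27.9° = 186.5; c'Δl = 17.72; W sinα = 98.7
Slice 6: Δl = 2.7/cos37.3° = 3.394 m; N'_6 = 121·cos37.3° = 96.3; c'Δl = 19.69; W sinα = 73.3
Slice 7: Δl = 1.2/cos44.9° = 1.694 m; N'_7 = 14·cos44.9° = 9.9; c'Δl = 9.83; W sinα = 9.9
Σc'Δl = 105.9 kN/m; ΣN' = 1066.7 kN/m; ΣW sinα = 335.6 kN/m
Resisting = 105.9 + 1066.7·tan34.6° = 105.9 + 735.9 = 841.8 kN/m
FS = 841.8 / 335.6 = 2.509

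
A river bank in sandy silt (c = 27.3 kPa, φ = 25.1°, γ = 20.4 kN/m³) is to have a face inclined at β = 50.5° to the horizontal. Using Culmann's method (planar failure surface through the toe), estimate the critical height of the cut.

Culmann's analysis gives the critical failure plane at α_cr = (β + φ)/2 = (50.5 + 25.1)/2 = 37.8°, and the critical height
H_c = (4c/γ) · sinβ cosφ / [1 − cos(β − φ)]
    = (4·27.3/20.4) · sin50.5°·cos25.1° / [1 − cos(25.4°)]
    = 5.353 · 0.7716·0.9056 / [1 − 0.9033]
    = 5.353 · 0.6988 / 0.0967
    = 38.69 m

H_c = 38.69 m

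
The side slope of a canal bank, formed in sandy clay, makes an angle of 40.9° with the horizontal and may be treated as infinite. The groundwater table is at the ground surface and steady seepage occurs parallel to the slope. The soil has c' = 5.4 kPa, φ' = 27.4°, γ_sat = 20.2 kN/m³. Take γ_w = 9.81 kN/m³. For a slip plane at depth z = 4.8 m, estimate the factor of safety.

FS = 0.42

With seepage parallel to the slope and the water table at the surface, the effective normal stress on the slip plane uses the buoyant unit weight γ' = γ_sat − γ_w while the driving shear stress uses γ_sat:
FS = [c' + γ' z cos²β tanφ'] / [γ_sat z sinβ cosβ]
γ' = 20.2 − 9.81 = 10.39 kN/m³
Numerator = 5.4 + 10.39·4.8·cos²40.9°·tan27.4° = 5.4 + 10.39·4.8·0.5713·0.5184 = 20.169 kPa
Denominator = 20.2·4.8·sin40.9°·cos40.9° = 20.2·4.8·0.6547·0.7559 = 47.984 kPa
FS = 20.169 / 47.984 = 0.420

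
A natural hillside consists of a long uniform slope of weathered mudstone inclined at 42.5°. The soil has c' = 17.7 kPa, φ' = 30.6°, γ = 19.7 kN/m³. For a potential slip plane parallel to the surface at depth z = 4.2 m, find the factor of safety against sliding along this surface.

FS = 1.07

For an infinite slope with a slip plane parallel to the surface (no pore pressure): FS = [c' + γz cos²β tanφ'] / [γz sinβ cosβ].
γz = 19.7·4.2 = 82.74 kN/m²
Numerator = 17.7 + 82.74·cos²42.5°·tan30.6° = 17.7 + 82.74·0.5436·0.5914 = 44.299 kPa
Denominator = 82.74·sin42.5°·cos42.5° = 82.74·0.6756·0.7373 = 41.213 kPa
FS = 44.299 / 41.213 = 1.075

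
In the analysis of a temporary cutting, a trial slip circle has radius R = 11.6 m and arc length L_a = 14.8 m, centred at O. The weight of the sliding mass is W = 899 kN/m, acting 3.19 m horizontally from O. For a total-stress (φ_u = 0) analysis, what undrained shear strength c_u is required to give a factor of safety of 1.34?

c_u = 22.4 kPa

FS = c_u·L_a·R / (W·d), so c_u = FS·W·d / (L_a·R).
c_u = 1.34·899·3.19 / (14.80·11.6) = 3842.9 / 171.68 = 22.38 kPa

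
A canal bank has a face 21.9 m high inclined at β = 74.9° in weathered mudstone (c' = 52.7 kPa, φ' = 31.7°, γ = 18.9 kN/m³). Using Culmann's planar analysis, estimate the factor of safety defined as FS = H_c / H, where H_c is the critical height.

FS = 1.54

H_c = (4c'/γ) · sinβ cosφ' / [1 − cos(β − φ')]
    = (4·52.7/18.9) · sin74.9°·cos31.7° / [1 − cos43.2°]
    = 11.153 · 0.8214 / 0.2710 = 33.80 m
FS = H_c / H = 33.80 / 21.9 = 1.544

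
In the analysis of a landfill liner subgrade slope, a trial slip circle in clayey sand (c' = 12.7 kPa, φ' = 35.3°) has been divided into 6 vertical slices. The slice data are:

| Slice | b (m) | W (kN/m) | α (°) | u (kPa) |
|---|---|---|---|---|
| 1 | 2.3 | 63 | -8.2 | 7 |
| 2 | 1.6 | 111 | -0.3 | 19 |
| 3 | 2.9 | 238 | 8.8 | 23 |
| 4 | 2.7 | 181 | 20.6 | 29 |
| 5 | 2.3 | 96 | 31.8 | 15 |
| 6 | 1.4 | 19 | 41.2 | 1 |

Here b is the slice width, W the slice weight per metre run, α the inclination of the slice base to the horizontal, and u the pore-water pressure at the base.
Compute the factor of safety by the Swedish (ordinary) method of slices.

Ordinary method of slices: FS = Σ[c'·Δl_i + (W_i cosα_i − u_i·Δl_i)·tanφ'] / Σ W_i sinα_i, with Δl_i = b_i / cosα_i.
Slice 1: Δl = 2.3/cos(-8.2°) = 2.324 m; N'_1 = 63·cos(-8.2°) − 7·2.324 = 46.1; c'Δl = 29.51; W sinα = -9.0
Slice 2: Δl = 1.6/cos(-0.3°) = 1.600 m; N'_2 = 111·cos(-0.3°) − 19·1.600 = 80.6; c'Δl = 20.32; W sinα = -0.6
Slice 3: Δl = 2.9/cos8.8° = 2.935 m; N'_3 = 238·cos8.8° − 23·2.935 = 167.7; c'Δl = 37.27; W sinα = 36.4
Slice 4: Δl = 2.7/cos20.6° = 2.884 m; N'_4 = 181·cos20.6° − 29·2.884 = 85.8; c'Δl = 36.63; W sinα = 63.7
Slice 5: Δl = 2.3/cos31.8° = 2.706 m; N'_5 = 96·cos31.8° − 15·2.706 = 41.0; c'Δl = 34.37; W sinα = 50.6
Slice 6: Δl = 1.4/cos41.2° = 1.861 m; N'_6 = 19·cos41.2° − 1·1.861 = 12.4; c'Δl = 23.63; W sinα = 12.5
Σc'Δl = 181.7 kN/m; ΣN' = 433.6 kN/m; ΣW sinα = 153.6 kN/m
Resisting = 181.7 + 433.6·tan35.3° = 181.7 + 307.0 = 488.7 kN/m
FS = 488.7 / 153.6 = 3.181

FS = 3.18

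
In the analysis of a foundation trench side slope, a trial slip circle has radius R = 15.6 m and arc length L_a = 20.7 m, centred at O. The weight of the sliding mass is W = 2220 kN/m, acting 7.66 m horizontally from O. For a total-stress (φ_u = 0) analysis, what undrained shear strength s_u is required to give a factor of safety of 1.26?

s_u = 66.4 kPa

FS = s_u·L_a·R / (W·d), so s_u = FS·W·d / (L_a·R).
s_u = 1.26·2220·7.66 / (20.70·15.6) = 21426.6 / 322.92 = 66.35 kPa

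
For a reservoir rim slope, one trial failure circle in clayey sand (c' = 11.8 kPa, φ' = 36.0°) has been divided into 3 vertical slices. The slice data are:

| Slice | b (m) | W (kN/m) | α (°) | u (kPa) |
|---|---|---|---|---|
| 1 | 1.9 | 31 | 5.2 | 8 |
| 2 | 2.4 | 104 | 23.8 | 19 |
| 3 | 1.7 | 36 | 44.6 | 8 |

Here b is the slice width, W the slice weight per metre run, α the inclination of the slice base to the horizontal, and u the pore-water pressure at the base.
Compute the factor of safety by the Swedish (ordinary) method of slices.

Ordinary method of slices: FS = Σ[c'·Δl_i + (W_i cosα_i − u_i·Δl_i)·tanφ'] / Σ W_i sinα_i, with Δl_i = b_i / cosα_i.
Slice 1: Δl = 1.9/cos5.2° = 1.908 m; N'_1 = 31·cos5.2° − 8·1.908 = 15.6; c'Δl = 22.51; W sinα = 2.8
Slice 2: Δl = 2.4/cos23.8° = 2.623 m; N'_2 = 104·cos23.8° − 19·2.623 = 45.3; c'Δl = 30.95; W sinα = 42.0
Slice 3: Δl = 1.7/cos44.6° = 2.388 m; N'_3 = 36·cos44.6° − 8·2.388 = 6.5; c'Δl = 28.17; W sinα = 25.3
Σc'Δl = 81.6 kN/m; ΣN' = 67.5 kN/m; ΣW sinα = 70.1 kN/m
Resisting = 81.6 + 67.5·tan36.0° = 81.6 + 49.0 = 130.7 kN/m
FS = 130.7 / 70.1 = 1.865

FS = 1.86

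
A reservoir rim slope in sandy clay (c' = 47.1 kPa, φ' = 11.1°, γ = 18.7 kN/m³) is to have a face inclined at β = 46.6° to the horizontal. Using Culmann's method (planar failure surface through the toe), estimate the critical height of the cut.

H_c = 38.64 m

Culmann's analysis gives the critical failure plane at α_cr = (β + φ')/2 = (46.6 + 11.1)/2 = 28.9°, and the critical height
H_c = (4c'/γ) · sinβ cosφ' / [1 − cos(β − φ')]
    = (4·47.1/18.7) · sin46.6°·cos11.1° / [1 − cos(35.5°)]
    = 10.075 · 0.7266·0.9813 / [1 − 0.8141]
    = 10.075 · 0.7130 / 0.1859
    = 38.64 m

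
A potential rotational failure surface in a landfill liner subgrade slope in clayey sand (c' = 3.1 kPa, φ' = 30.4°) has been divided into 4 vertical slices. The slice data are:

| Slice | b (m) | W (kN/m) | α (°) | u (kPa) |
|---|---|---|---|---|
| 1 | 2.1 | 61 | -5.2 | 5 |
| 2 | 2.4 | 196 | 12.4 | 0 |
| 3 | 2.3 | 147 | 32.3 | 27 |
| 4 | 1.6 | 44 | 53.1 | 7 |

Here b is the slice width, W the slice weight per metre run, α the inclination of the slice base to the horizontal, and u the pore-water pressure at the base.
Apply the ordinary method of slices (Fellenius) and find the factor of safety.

FS = 1.38

Ordinary method of slices: FS = Σ[c'·Δl_i + (W_i cosα_i − u_i·Δl_i)·tanφ'] / Σ W_i sinα_i, with Δl_i = b_i / cosα_i.
Slice 1: Δl = 2.1/cos(-5.2°) = 2.109 m; N'_1 = 61·cos(-5.2°) − 5·2.109 = 50.2; c'Δl = 6.54; W sinα = -5.5
Slice 2: Δl = 2.4/cos12.4° = 2.457 m; N'_2 = 196·cos12.4° − 0·2.457 = 191.4; c'Δl = 7.62; W sinα = 42.1
Slice 3: Δl = 2.3/cos32.3° = 2.721 m; N'_3 = 147·cos32.3° − 27·2.721 = 50.8; c'Δl = 8.44; W sinα = 78.5
Slice 4: Δl = 1.6/cos53.1° = 2.665 m; N'_4 = 44·cos53.1° − 7·2.665 = 7.8; c'Δl = 8.26; W sinα = 35.2
Σc'Δl = 30.9 kN/m; ΣN' = 300.2 kN/m; ΣW sinα = 150.3 kN/m
Resisting = 30.9 + 300.2·tan30.4° = 30.9 + 176.1 = 207.0 kN/m
FS = 207.0 / 150.3 = 1.377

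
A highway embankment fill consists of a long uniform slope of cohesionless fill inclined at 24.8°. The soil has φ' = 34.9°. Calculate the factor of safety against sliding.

FS = 1.51

For a dry cohesionless infinite slope the factor of safety is FS = tanφ' / tanβ.
FS = tan34.9° / tan24.8° = 0.6976 / 0.4621 = 1.510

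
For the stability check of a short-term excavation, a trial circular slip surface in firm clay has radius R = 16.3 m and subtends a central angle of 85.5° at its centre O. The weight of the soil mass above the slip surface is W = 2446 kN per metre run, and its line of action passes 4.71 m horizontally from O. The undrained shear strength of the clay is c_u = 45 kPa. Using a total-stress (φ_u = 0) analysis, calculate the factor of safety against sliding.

FS = 1.55

Taking moments about the centre O, the resisting moment is provided by the undrained shear strength acting along the arc:
Arc length L_a = R·θ = 16.3·(85.5°·π/180) = 16.3·1.4923 = 24.32 m
M_R = c_u·L_a·R = 45·24.32·16.3 = 17841.5 kN·m/m
M_D = W·d = 2446·4.71 = 11520.7 kN·m/m
FS = M_R / M_D = 17841.5 / 11520.7 = 1.549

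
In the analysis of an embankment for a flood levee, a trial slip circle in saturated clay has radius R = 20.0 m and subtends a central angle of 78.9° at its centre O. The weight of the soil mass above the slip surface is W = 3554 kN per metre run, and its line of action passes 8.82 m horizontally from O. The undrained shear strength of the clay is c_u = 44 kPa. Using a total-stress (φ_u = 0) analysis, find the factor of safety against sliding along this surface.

FS = 0.77

Taking moments about the centre O, the resisting moment is provided by the undrained shear strength acting along the arc:
Arc length L_a = R·θ = 20.0·(78.9°·π/180) = 20.0·1.3771 = 27.54 m
M_R = c_u·L_a·R = 44·27.54·20.0 = 24236.3 kN·m/m
M_D = W·d = 3554·8.82 = 31346.3 kN·m/m
FS = M_R / M_D = 24236.3 / 31346.3 = 0.773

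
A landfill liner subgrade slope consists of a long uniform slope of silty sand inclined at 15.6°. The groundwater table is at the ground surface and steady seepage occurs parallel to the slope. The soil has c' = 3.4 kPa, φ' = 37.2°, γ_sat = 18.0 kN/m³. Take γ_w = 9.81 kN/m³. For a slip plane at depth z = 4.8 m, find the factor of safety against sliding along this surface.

FS = 1.39

With seepage parallel to the slope and the water table at the surface, the effective normal stress on the slip plane uses the buoyant unit weight γ' = γ_sat − γ_w while the driving shear stress uses γ_sat:
FS = [c' + γ' z cos²β tanφ'] / [γ_sat z sinβ cosβ]
γ' = 18.0 − 9.81 = 8.19 kN/m³
Numerator = 3.4 + 8.19·4.8·cos²15.6°·tan37.2° = 3.4 + 8.19·4.8·0.9277·0.7590 = 31.082 kPa
Denominator = 18.0·4.8·sin15.6°·cos15.6° = 18.0·4.8·0.2689·0.9632 = 22.379 kPa
FS = 31.082 / 22.379 = 1.389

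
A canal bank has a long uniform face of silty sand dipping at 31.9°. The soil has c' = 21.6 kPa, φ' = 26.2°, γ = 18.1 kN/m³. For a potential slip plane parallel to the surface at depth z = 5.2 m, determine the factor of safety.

FS = 1.30

For an infinite slope with a slip plane parallel to the surface (no pore pressure): FS = [c' + γz cos²β tanφ'] / [γz sinβ cosβ].
γz = 18.1·5.2 = 94.12 kN/m²
Numerator = 21.6 + 94.12·cos²31.9°·tan26.2° = 21.6 + 94.12·0.7208·0.4921 = 54.980 kPa
Denominator = 94.12·sin31.9°·cos31.9° = 94.12·0.5284·0.8490 = 42.225 kPa
FS = 54.980 / 42.225 = 1.302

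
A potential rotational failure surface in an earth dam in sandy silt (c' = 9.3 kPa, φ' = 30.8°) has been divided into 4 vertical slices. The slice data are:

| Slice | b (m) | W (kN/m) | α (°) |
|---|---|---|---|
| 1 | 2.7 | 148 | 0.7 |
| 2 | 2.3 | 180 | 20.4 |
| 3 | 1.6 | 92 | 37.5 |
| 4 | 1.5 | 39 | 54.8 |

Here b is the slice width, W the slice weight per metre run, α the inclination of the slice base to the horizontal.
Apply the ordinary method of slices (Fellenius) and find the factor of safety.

FS = 2.21

Ordinary method of slices: FS = Σ[c'·Δl_i + (W_i cosα_i)·tanφ'] / Σ W_i sinα_i, with Δl_i = b_i / cosα_i.
Slice 1: Δl = 2.7/cos0.7° = 2.700 m; N'_1 = 148·cos0.7° = 148.0; c'Δl = 25.11; W sinα = 1.8
Slice 2: Δl = 2.3/cos20.4° = 2.454 m; N'_2 = 180·cos20.4° = 168.7; c'Δl = 22.82; W sinα = 62.7
Slice 3: Δl = 1.6/cos37.5° = 2.017 m; N'_3 = 92·cos37.5° = 73.0; c'Δl = 18.76; W sinα = 56.0
Slice 4: Δl = 1.5/cos54.8° = 2.602 m; N'_4 = 39·cos54.8° = 22.5; c'Δl = 24.20; W sinα = 31.9
Σc'Δl = 90.9 kN/m; ΣN' = 412.2 kN/m; ΣW sinα = 152.4 kN/m
Resisting = 90.9 + 412.2·tan30.8° = 90.9 + 245.7 = 336.6 kN/m
FS = 336.6 / 152.4 = 2.208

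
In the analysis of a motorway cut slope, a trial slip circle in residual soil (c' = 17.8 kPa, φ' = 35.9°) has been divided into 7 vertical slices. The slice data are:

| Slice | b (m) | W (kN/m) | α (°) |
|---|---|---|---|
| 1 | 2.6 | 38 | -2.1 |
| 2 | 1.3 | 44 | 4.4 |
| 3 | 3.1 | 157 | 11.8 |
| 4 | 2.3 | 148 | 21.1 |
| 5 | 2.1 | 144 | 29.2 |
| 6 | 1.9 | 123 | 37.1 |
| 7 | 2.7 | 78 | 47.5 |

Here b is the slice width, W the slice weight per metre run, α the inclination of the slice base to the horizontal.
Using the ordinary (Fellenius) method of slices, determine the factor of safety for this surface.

Ordinary method of slices: FS = Σ[c'·Δl_i + (W_i cosα_i)·tanφ'] / Σ W_i sinα_i, with Δl_i = b_i / cosα_i.
Slice 1: Δl = 2.6/cos(-2.1°) = 2.602 m; N'_1 = 38·cos(-2.1°) = 38.0; c'Δl = 46.31; W sinα = -1.4
Slice 2: Δl = 1.3/cos4.4° = 1.304 m; N'_2 = 44·cos4.4° = 43.9; c'Δl = 23.21; W sinα = 3.4
Slice 3: Δl = 3.1/cos11.8° = 3.167 m; N'_3 = 157·cos11.8° = 153.7; c'Δl = 56.37; W sinα = 32.1
Slice 4: Δl = 2.3/cos21.1° = 2.465 m; N'_4 = 148·cos21.1° = 138.1; c'Δl = 43.88; W sinα = 53.3
Slice 5: Δl = 2.1/cos29.2° = 2.406 m; N'_5 = 144·cos29.2° = 125.7; c'Δl = 42.82; W sinα = 70.3
Slice 6: Δl = 1.9/cos37.1° = 2.382 m; N'_6 = 123·cos37.1° = 98.1; c'Δl = 42.40; W sinα = 74.2
Slice 7: Δl = 2.7/cos47.5° = 3.997 m; N'_7 = 78·cos47.5° = 52.7; c'Δl = 71.14; W sinα = 57.5
Σc'Δl = 326.1 kN/m; ΣN' = 650.1 kN/m; ΣW sinα = 289.3 kN/m
Resisting = 326.1 + 650.1·tan35.9° = 326.1 + 470.6 = 796.7 kN/m
FS = 796.7 / 289.3 = 2.754

FS = 2.75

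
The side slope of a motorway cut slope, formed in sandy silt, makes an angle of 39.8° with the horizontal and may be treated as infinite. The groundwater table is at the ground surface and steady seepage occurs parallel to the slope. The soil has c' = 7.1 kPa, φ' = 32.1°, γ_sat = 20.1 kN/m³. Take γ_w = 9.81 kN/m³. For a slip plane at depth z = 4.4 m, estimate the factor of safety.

FS = 0.55

With seepage parallel to the slope and the water table at the surface, the effective normal stress on the slip plane uses the buoyant unit weight γ' = γ_sat − γ_w while the driving shear stress uses γ_sat:
FS = [c' + γ' z cos²β tanφ'] / [γ_sat z sinβ cosβ]
γ' = 20.1 − 9.81 = 10.29 kN/m³
Numerator = 7.1 + 10.29·4.4·cos²39.8°·tan32.1° = 7.1 + 10.29·4.4·0.5903·0.6273 = 23.864 kPa
Denominator = 20.1·4.4·sin39.8°·cos39.8° = 20.1·4.4·0.6401·0.7683 = 43.494 kPa
FS = 23.864 / 43.494 = 0.549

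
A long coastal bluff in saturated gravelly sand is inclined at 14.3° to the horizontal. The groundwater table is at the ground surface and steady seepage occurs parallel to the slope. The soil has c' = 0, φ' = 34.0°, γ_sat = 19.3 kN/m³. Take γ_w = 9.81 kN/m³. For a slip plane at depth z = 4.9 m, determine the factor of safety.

FS = 1.30

With seepage parallel to the slope and the water table at the surface, the effective normal stress on the slip plane uses the buoyant unit weight γ' = γ_sat − γ_w while the driving shear stress uses γ_sat:
FS = [c' + γ' z cos²β tanφ'] / [γ_sat z sinβ cosβ]
(For c' = 0 this reduces to FS = (γ'/γ_sat)·tanφ'/tanβ.)
γ' = 19.3 − 9.81 = 9.49 kN/m³
Numerator = 0.0 + 9.49·4.9·cos²14.3°·tan34.0° = 0.0 + 9.49·4.9·0.9390·0.6745 = 29.452 kPa
Denominator = 19.3·4.9·sin14.3°·cos14.3° = 19.3·4.9·0.2470·0.9690 = 22.635 kPa
FS = 29.452 / 22.635 = 1.301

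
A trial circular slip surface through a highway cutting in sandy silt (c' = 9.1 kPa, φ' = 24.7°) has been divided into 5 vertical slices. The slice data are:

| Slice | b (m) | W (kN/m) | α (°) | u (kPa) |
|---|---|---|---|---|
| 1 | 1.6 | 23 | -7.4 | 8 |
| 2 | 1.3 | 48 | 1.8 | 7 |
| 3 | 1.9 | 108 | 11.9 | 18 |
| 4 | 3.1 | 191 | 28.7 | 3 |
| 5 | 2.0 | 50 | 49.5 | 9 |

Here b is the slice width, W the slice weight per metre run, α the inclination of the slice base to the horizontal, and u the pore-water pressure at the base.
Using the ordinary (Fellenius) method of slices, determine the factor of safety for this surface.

FS = 1.55

Ordinary method of slices: FS = Σ[c'·Δl_i + (W_i cosα_i − u_i·Δl_i)·tanφ'] / Σ W_i sinα_i, with Δl_i = b_i / cosα_i.
Slice 1: Δl = 1.6/cos(-7.4°) = 1.613 m; N'_1 = 23·cos(-7.4°) − 8·1.613 = 9.9; c'Δl = 14.68; W sinα = -3.0
Slice 2: Δl = 1.3/cos1.8° = 1.301 m; N'_2 = 48·cos1.8° − 7·1.301 = 38.9; c'Δl = 11.84; W sinα = 1.5
Slice 3: Δl = 1.9/cos11.9° = 1.942 m; N'_3 = 108·cos11.9° − 18·1.942 = 70.7; c'Δl = 17.67; W sinα = 22.3
Slice 4: Δl = 3.1/cos28.7° = 3.534 m; N'_4 = 191·cos28.7° − 3·3.534 = 156.9; c'Δl = 32.16; W sinα = 91.7
Slice 5: Δl = 2.0/cos49.5° = 3.080 m; N'_5 = 50·cos49.5° − 9·3.080 = 4.8; c'Δl = 28.02; W sinα = 38.0
Σc'Δl = 104.4 kN/m; ΣN' = 281.2 kN/m; ΣW sinα = 150.6 kN/m
Resisting = 104.4 + 281.2·tan24.7° = 104.4 + 129.3 = 233.7 kN/m
FS = 233.7 / 150.6 = 1.552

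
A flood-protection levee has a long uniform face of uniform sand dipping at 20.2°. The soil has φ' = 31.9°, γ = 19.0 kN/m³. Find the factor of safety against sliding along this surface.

FS = 1.69

For a dry cohesionless infinite slope the factor of safety is FS = tanφ' / tanβ.
FS = tan31.9° / tan20.2° = 0.6224 / 0.3679 = 1.692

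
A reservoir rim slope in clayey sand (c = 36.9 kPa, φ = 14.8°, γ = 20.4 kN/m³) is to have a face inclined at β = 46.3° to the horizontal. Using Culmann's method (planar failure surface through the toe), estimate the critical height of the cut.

Culmann's analysis gives the critical failure plane at α_cr = (β + φ)/2 = (46.3 + 14.8)/2 = 30.5°, and the critical height
H_c = (4c/γ) · sinβ cosφ / [1 − cos(β − φ)]
    = (4·36.9/20.4) · sin46.3°·cos14.8° / [1 − cos(31.5°)]
    = 7.235 · 0.7230·0.9668 / [1 − 0.8526]
    = 7.235 · 0.6990 / 0.1474
    = 34.32 m

H_c = 34.32 m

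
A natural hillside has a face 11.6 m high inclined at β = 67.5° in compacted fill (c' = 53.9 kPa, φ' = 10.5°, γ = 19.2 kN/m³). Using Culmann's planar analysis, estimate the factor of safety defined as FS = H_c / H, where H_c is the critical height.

FS = 1.93

H_c = (4c'/γ) · sinβ cosφ' / [1 − cos(β − φ')]
    = (4·53.9/19.2) · sin67.5°·cos10.5° / [1 − cos57.0°]
    = 11.229 · 0.9084 / 0.4554 = 22.40 m
FS = H_c / H = 22.40 / 11.6 = 1.931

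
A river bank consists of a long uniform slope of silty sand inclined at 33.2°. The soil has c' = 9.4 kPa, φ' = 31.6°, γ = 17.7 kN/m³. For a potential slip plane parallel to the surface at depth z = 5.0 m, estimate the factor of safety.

For an infinite slope with a slip plane parallel to the surface (no pore pressure): FS = [c' + γz cos²β tanφ'] / [γz sinβ cosβ].
γz = 17.7·5.0 = 88.50 kN/m²
Numerator = 9.4 + 88.50·cos²33.2°·tan31.6° = 9.4 + 88.50·0.7002·0.6152 = 47.521 kPa
Denominator = 88.50·sin33.2°·cos33.2° = 88.50·0.5476·0.8368 = 40.549 kPa
FS = 47.521 / 40.549 = 1.172

FS = 1.17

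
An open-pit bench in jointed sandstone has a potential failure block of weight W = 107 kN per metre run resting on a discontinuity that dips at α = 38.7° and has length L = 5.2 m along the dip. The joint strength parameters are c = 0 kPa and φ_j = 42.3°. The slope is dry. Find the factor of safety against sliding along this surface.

FS = 1.14

Resolving the block weight along and normal to the plane and applying the Mohr–Coulomb strength on the joint:
N' = W cosα = 107·cos38.7° = 83.5 kN/m
Driving force T = W sinα = 107·sin38.7° = 66.9 kN/m
Resisting force R = c·L + N'·tanφ_j = 0·5.2 + 83.5·tan42.3° = 0.0 + 76.0 = 76.0 kN/m
FS = R / T = 76.0 / 66.9 = 1.136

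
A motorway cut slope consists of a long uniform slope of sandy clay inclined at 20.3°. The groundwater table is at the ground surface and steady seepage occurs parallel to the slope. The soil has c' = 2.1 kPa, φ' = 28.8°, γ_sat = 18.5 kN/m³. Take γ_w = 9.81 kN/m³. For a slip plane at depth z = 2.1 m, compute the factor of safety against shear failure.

With seepage parallel to the slope and the water table at the surface, the effective normal stress on the slip plane uses the buoyant unit weight γ' = γ_sat − γ_w while the driving shear stress uses γ_sat:
FS = [c' + γ' z cos²β tanφ'] / [γ_sat z sinβ cosβ]
γ' = 18.5 − 9.81 = 8.69 kN/m³
Numerator = 2.1 + 8.69·2.1·cos²20.3°·tan28.8° = 2.1 + 8.69·2.1·0.8796·0.5498 = 10.925 kPa
Denominator = 18.5·2.1·sin20.3°·cos20.3° = 18.5·2.1·0.3469·0.9379 = 12.641 kPa
FS = 10.925 / 12.641 = 0.864

FS = 0.86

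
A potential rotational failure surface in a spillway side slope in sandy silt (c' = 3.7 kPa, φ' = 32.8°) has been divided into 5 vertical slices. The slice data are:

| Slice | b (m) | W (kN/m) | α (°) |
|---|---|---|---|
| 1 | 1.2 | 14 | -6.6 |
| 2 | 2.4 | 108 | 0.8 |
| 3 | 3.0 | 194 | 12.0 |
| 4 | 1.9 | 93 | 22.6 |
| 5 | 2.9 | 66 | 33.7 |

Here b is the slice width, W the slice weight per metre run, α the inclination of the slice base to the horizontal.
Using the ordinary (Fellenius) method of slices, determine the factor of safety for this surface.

Ordinary method of slices: FS = Σ[c'·Δl_i + (W_i cosα_i)·tanφ'] / Σ W_i sinα_i, with Δl_i = b_i / cosα_i.
Slice 1: Δl = 1.2/cos(-6.6°) = 1.208 m; N'_1 = 14·cos(-6.6°) = 13.9; c'Δl = 4.47; W sinα = -1.6
Slice 2: Δl = 2.4/cos0.8° = 2.400 m; N'_2 = 108·cos0.8° = 108.0; c'Δl = 8.88; W sinα = 1.5
Slice 3: Δl = 3.0/cos12.0° = 3.067 m; N'_3 = 194·cos12.0° = 189.8; c'Δl = 11.35; W sinα = 40.3
Slice 4: Δl = 1.9/cos22.6° = 2.058 m; N'_4 = 93·cos22.6° = 85.9; c'Δl = 7.61; W sinα = 35.7
Slice 5: Δl = 2.9/cos33.7° = 3.486 m; N'_5 = 66·cos33.7° = 54.9; c'Δl = 12.90; W sinα = 36.6
Σc'Δl = 45.2 kN/m; ΣN' = 452.4 kN/m; ΣW sinα = 112.6 kN/m
Resisting = 45.2 + 452.4·tan32.8° = 45.2 + 291.6 = 336.8 kN/m
FS = 336.8 / 112.6 = 2.991

FS = 2.99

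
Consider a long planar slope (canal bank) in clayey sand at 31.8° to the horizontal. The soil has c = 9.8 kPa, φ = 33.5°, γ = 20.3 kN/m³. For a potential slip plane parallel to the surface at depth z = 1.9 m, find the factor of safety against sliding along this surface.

FS = 1.63

For an infinite slope with a slip plane parallel to the surface (no pore pressure): FS = [c + γz cos²β tanφ] / [γz sinβ cosβ].
γz = 20.3·1.9 = 38.57 kN/m²
Numerator = 9.8 + 38.57·cos²31.8°·tan33.5° = 9.8 + 38.57·0.7223·0.6619 = 28.240 kPa
Denominator = 38.57·sin31.8°·cos31.8° = 38.57·0.5270·0.8499 = 17.274 kPa
FS = 28.240 / 17.274 = 1.635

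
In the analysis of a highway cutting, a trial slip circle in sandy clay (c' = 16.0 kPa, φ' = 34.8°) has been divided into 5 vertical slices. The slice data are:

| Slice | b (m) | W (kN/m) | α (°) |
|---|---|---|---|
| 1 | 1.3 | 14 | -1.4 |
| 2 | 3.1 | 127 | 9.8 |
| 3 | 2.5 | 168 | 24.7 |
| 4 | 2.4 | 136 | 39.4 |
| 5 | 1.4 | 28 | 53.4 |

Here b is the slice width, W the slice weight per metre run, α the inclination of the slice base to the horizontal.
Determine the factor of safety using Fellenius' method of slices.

Ordinary method of slices: FS = Σ[c'·Δl_i + (W_i cosα_i)·tanφ'] / Σ W_i sinα_i, with Δl_i = b_i / cosα_i.
Slice 1: Δl = 1.3/cos(-1.4°) = 1.300 m; N'_1 = 14·cos(-1.4°) = 14.0; c'Δl = 20.81; W sinα = -0.3
Slice 2: Δl = 3.1/cos9.8° = 3.146 m; N'_2 = 127·cos9.8° = 125.1; c'Δl = 50.33; W sinα = 21.6
Slice 3: Δl = 2.5/cos24.7° = 2.752 m; N'_3 = 168·cos24.7° = 152.6; c'Δl = 44.03; W sinα = 70.2
Slice 4: Δl = 2.4/cos39.4° = 3.106 m; N'_4 = 136·cos39.4° = 105.1; c'Δl = 49.69; W sinα = 86.3
Slice 5: Δl = 1.4/cos53.4° = 2.348 m; N'_5 = 28·cos53.4° = 16.7; c'Δl = 37.57; W sinα = 22.5
Σc'Δl = 202.4 kN/m; ΣN' = 413.6 kN/m; ΣW sinα = 200.3 kN/m
Resisting = 202.4 + 413.6·tan34.8° = 202.4 + 287.4 = 489.9 kN/m
FS = 489.9 / 200.3 = 2.446

FS = 2.45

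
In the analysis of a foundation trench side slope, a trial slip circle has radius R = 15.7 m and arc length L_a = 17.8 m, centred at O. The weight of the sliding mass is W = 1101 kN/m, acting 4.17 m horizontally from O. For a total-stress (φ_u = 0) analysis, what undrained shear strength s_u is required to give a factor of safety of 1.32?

s_u = 21.7 kPa

FS = s_u·L_a·R / (W·d), so s_u = FS·W·d / (L_a·R).
s_u = 1.32·1101·4.17 / (17.80·15.7) = 6060.3 / 279.46 = 21.69 kPa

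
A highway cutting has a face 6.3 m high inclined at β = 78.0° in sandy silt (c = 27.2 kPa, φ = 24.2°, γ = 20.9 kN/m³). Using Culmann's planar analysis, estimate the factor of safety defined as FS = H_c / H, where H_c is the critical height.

H_c = (4c/γ) · sinβ cosφ / [1 − cos(β − φ)]
    = (4·27.2/20.9) · sin78.0°·cos24.2° / [1 − cos53.8°]
    = 5.206 · 0.8922 / 0.4094 = 11.34 m
FS = H_c / H = 11.34 / 6.3 = 1.801

FS = 1.80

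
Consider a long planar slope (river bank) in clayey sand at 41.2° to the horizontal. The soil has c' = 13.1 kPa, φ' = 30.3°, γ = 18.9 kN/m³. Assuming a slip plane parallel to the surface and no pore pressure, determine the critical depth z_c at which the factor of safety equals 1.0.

Setting FS = 1.00 in FS = [c' + γz cos²β tanφ'] / [γz sinβ cosβ] and solving for z:
z = c' / [γ cosβ (FS·sinβ − cosβ·tanφ')]
  = 13.1 / [18.9·cos41.2°·(1.00·sin41.2° − cos41.2°·tan30.3°)]
  = 13.1 / [18.9·0.7524·(1.00·0.6587 − 0.7524·0.5844)]
  = 13.1 / 3.1145 = 4.206 m

z_c = 4.21 m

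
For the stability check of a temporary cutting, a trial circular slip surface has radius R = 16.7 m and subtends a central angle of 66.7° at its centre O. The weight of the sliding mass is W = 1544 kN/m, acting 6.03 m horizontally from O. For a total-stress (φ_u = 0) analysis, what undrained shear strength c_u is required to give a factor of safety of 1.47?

c_u = 42.2 kPa

FS = c_u·L_a·R / (W·d), so c_u = FS·W·d / (L_a·R).
Arc length L_a = R·θ = 16.7·(66.7°·π/180) = 16.7·1.1641 = 19.44 m
c_u = 1.47·1544·6.03 / (19.44·16.7) = 13686.2 / 324.67 = 42.15 kPa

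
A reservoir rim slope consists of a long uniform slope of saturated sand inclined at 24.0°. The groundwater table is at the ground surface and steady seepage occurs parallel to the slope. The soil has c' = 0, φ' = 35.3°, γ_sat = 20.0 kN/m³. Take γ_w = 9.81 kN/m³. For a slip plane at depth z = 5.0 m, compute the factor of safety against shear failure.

With seepage parallel to the slope and the water table at the surface, the effective normal stress on the slip plane uses the buoyant unit weight γ' = γ_sat − γ_w while the driving shear stress uses γ_sat:
FS = [c' + γ' z cos²β tanφ'] / [γ_sat z sinβ cosβ]
(For c' = 0 this reduces to FS = (γ'/γ_sat)·tanφ'/tanβ.)
γ' = 20.0 − 9.81 = 10.19 kN/m³
Numerator = 0.0 + 10.19·5.0·cos²24.0°·tan35.3° = 0.0 + 10.19·5.0·0.8346·0.7080 = 30.107 kPa
Denominator = 20.0·5.0·sin24.0°·cos24.0° = 20.0·5.0·0.4067·0.9135 = 37.157 kPa
FS = 30.107 / 37.157 = 0.810

FS = 0.81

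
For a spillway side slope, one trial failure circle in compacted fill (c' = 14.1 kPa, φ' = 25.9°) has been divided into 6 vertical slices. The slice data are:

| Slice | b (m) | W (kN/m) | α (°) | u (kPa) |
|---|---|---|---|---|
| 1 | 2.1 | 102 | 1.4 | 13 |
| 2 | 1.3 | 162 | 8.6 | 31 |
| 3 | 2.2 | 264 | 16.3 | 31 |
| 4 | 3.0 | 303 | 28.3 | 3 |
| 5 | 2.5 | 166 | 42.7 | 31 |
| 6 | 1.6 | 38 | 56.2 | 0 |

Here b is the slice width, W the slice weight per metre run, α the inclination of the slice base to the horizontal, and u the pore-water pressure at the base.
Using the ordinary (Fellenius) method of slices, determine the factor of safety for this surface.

FS = 1.40

Ordinary method of slices: FS = Σ[c'·Δl_i + (W_i cosα_i − u_i·Δl_i)·tanφ'] / Σ W_i sinα_i, with Δl_i = b_i / cosα_i.
Slice 1: Δl = 2.1/cos1.4° = 2.101 m; N'_1 = 102·cos1.4° − 13·2.101 = 74.7; c'Δl = 29.62; W sinα = 2.5
Slice 2: Δl = 1.3/cos8.6° = 1.315 m; N'_2 = 162·cos8.6° − 31·1.315 = 119.4; c'Δl = 18.54; W sinα = 24.2
Slice 3: Δl = 2.2/cos16.3° = 2.292 m; N'_3 = 264·cos16.3° − 31·2.292 = 182.3; c'Δl = 32.32; W sinα = 74.1
Slice 4: Δl = 3.0/cos28.3° = 3.407 m; N'_4 = 303·cos28.3° − 3·3.407 = 256.6; c'Δl = 48.04; W sinα = 143.6
Slice 5: Δl = 2.5/cos42.7° = 3.402 m; N'_5 = 166·cos42.7° − 31·3.402 = 16.5; c'Δl = 47.96; W sinα = 112.6
Slice 6: Δl = 1.6/cos56.2° = 2.876 m; N'_6 = 38·cos56.2° − 0·2.876 = 21.1; c'Δl = 40.55; W sinα = 31.6
Σc'Δl = 217.0 kN/m; ΣN' = 670.7 kN/m; ΣW sinα = 388.6 kN/m
Resisting = 217.0 + 670.7·tan25.9° = 217.0 + 325.7 = 542.7 kN/m
FS = 542.7 / 388.6 = 1.396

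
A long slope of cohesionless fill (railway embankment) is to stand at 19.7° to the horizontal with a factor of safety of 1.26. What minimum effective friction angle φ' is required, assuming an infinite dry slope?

FS = tanφ'/tanβ ⇒ tanφ' = FS · tanβ = 1.26 · tan19.7° = 0.4511
φ' = arctan(0.4511) = 24.28°

φ' = 24.3°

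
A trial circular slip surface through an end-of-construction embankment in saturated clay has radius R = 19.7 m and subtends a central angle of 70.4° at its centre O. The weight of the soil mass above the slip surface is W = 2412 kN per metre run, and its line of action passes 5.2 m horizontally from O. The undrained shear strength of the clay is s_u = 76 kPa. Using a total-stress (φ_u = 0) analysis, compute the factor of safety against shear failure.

FS = 2.89

Taking moments about the centre O, the resisting moment is provided by the undrained shear strength acting along the arc:
Arc length L_a = R·θ = 19.7·(70.4°·π/180) = 19.7·1.2287 = 24.21 m
M_R = s_u·L_a·R = 76·24.21·19.7 = 36240.7 kN·m/m
M_D = W·d = 2412·5.2 = 12542.4 kN·m/m
FS = M_R / M_D = 36240.7 / 12542.4 = 2.889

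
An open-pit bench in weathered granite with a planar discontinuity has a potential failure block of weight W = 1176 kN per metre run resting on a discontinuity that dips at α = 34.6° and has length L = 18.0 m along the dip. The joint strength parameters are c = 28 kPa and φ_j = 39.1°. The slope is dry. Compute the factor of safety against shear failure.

FS = 1.93

Resolving the block weight along and normal to the plane and applying the Mohr–Coulomb strength on the joint:
N' = W cosα = 1176·cos34.6° = 968.0 kN/m
Driving force T = W sinα = 1176·sin34.6° = 667.8 kN/m
Resisting force R = c·L + N'·tanφ_j = 28·18.0 + 968.0·tan39.1° = 504.0 + 786.7 = 1290.7 kN/m
FS = R / T = 1290.7 / 667.8 = 1.933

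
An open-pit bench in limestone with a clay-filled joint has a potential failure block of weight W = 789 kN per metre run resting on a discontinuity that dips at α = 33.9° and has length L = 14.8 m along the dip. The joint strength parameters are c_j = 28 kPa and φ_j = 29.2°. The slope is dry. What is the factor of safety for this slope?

Resolving the block weight along and normal to the plane and applying the Mohr–Coulomb strength on the joint:
N' = W cosα = 789·cos33.9° = 654.9 kN/m
Driving force T = W sinα = 789·sin33.9° = 440.1 kN/m
Resisting force R = c_j·L + N'·tanφ_j = 28·14.8 + 654.9·tan29.2° = 414.4 + 366.0 = 780.4 kN/m
FS = R / T = 780.4 / 440.1 = 1.773

FS = 1.77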